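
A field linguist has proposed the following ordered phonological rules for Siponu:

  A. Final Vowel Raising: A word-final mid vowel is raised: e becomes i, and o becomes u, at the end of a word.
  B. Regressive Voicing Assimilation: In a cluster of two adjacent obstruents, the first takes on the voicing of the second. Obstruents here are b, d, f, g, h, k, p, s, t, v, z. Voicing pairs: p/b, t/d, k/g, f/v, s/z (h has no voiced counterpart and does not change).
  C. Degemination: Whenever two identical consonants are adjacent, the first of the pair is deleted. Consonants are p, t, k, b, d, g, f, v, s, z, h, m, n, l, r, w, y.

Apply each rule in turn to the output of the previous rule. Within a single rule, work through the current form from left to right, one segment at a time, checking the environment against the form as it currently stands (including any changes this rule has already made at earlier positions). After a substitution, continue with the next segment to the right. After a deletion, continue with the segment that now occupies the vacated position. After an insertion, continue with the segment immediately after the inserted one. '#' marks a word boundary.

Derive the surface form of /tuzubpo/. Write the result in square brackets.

A Final Vowel Raising: [tuzubpo] → [tuzubpu]
B Regressive Voicing Assimilation: [tuzubpu] → [tuzuppu]
C Degemination: [tuzuppu] → [tuzupu]

[tuzupu]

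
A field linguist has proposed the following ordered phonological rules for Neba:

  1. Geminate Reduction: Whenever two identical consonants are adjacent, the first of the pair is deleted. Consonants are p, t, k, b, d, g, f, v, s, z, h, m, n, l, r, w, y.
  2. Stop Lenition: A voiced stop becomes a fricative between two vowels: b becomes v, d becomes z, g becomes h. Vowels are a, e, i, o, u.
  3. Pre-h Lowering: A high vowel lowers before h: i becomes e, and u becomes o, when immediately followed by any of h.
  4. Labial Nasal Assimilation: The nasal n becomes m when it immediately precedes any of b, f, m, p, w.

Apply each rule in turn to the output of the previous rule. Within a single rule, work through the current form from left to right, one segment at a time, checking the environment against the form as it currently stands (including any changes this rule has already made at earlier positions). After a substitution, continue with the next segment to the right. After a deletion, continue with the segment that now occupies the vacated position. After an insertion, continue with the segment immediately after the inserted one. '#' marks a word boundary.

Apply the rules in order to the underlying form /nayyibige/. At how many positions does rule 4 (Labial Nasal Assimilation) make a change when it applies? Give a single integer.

0

1 Geminate Reduction: [nayyibige] → [nayibige]
2 Stop Lenition: [nayibige] → [nayivihe]
3 Pre-h Lowering: [nayivihe] → [nayivehe]
4 Labial Nasal Assimilation: no change — [nayivehe]
Rule 4 changed 0 position(s).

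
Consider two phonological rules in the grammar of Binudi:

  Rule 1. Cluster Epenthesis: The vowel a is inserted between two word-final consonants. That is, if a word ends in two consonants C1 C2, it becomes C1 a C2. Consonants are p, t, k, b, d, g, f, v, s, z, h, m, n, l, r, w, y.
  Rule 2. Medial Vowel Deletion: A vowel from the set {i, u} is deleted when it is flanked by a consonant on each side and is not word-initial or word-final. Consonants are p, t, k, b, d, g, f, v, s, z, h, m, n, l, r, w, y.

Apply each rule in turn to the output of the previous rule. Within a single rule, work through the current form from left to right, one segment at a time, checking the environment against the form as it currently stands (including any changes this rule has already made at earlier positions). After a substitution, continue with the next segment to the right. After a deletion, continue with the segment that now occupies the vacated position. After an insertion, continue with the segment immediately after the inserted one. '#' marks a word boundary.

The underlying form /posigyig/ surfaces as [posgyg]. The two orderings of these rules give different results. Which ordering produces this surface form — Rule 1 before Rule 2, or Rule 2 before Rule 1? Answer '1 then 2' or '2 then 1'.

Order 1 then 2:
  1 Cluster Epenthesis: no change — [posigyig]
  2 Medial Vowel Deletion: [posigyig] → [posgyg]
  result: [posgyg]
Order 2 then 1:
  2 Medial Vowel Deletion: [posigyig] → [posgyg]
  1 Cluster Epenthesis: [posgyg] → [posgyag]
  result: [posgyag]

1 then 2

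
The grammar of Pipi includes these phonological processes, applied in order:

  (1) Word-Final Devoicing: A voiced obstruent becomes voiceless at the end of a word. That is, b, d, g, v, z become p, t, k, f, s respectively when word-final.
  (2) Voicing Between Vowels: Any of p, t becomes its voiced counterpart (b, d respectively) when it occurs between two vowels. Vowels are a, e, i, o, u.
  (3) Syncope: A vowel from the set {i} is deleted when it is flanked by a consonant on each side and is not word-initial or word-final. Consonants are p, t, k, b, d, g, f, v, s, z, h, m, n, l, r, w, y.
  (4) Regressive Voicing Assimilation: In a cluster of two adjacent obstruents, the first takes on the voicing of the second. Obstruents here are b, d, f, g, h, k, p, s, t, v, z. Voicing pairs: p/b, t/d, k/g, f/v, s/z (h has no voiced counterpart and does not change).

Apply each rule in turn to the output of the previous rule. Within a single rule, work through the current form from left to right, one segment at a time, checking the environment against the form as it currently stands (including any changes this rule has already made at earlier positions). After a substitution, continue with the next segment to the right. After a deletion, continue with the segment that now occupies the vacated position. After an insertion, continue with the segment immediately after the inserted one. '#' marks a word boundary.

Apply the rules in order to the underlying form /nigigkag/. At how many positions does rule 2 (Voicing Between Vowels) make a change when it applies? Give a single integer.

(1) Word-Final Devoicing: [nigigkag] → [nigigkak]
(2) Voicing Between Vowels: no change — [nigigkak]
(3) Syncope: [nigigkak] → [nggkak]
(4) Regressive Voicing Assimilation: [nggkak] → [ngkkak]
Rule 2 changed 0 position(s).

0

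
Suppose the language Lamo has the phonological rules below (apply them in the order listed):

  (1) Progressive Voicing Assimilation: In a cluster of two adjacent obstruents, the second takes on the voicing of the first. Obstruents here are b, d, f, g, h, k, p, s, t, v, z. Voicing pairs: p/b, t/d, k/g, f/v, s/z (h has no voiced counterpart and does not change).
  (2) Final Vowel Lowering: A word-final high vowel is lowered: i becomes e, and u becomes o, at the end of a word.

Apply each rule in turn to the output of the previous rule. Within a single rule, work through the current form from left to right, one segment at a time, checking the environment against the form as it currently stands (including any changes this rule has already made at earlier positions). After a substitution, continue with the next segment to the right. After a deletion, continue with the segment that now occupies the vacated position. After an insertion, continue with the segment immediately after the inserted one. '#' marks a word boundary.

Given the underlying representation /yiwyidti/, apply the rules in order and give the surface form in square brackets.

(1) Progressive Voicing Assimilation: [yiwyidti] → [yiwyiddi]
(2) Final Vowel Lowering: [yiwyiddi] → [yiwyidde]

[yiwyidde]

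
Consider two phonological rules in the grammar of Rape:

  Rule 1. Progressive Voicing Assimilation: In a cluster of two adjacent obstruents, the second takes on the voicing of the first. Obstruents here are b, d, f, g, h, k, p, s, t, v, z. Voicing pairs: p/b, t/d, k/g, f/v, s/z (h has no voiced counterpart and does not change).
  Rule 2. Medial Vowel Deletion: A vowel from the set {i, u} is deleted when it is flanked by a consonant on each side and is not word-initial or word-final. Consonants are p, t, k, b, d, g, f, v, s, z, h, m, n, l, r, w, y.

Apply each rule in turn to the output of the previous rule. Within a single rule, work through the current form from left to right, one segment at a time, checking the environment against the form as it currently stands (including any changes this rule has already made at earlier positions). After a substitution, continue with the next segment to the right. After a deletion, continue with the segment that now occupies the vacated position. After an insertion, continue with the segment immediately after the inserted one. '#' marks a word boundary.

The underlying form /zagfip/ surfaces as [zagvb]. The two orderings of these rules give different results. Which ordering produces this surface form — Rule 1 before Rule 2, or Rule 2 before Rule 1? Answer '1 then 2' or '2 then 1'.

2 then 1

Order 1 then 2:
  1 Progressive Voicing Assimilation: [zagfip] → [zagvip]
  2 Medial Vowel Deletion: [zagvip] → [zagvp]
  result: [zagvp]
Order 2 then 1:
  2 Medial Vowel Deletion: [zagfip] → [zagfp]
  1 Progressive Voicing Assimilation: [zagfp] → [zagvb]
  result: [zagvb]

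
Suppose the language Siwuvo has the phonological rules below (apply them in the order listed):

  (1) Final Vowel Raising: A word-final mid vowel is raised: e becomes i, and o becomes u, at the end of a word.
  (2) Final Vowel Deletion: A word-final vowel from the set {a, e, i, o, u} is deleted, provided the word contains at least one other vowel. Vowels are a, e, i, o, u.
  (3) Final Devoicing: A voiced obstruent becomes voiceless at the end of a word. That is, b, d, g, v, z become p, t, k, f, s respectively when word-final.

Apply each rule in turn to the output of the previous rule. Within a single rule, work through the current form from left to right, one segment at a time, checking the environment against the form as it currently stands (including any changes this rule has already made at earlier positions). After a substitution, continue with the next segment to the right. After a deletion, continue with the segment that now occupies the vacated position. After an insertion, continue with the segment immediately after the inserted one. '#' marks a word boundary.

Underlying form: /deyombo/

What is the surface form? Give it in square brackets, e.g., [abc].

[deyomp]

(1) Final Vowel Raising: [deyombo] → [deyombu]
(2) Final Vowel Deletion: [deyombu] → [deyomb]
(3) Final Devoicing: [deyomb] → [deyomp]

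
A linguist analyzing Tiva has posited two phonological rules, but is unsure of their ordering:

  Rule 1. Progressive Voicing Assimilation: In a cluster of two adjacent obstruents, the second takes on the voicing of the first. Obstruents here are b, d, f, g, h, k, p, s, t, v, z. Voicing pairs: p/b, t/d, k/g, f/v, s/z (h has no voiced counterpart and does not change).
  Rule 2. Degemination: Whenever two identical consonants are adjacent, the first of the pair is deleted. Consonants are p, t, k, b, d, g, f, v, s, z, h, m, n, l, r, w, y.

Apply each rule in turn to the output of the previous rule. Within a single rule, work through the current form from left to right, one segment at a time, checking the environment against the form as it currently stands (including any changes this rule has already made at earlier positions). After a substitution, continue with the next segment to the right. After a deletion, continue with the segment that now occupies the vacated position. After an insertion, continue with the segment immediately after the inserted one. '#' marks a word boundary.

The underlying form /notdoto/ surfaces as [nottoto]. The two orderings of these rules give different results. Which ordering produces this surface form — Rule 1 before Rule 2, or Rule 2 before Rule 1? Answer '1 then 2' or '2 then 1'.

Order 1 then 2:
  1 Progressive Voicing Assimilation: [notdoto] → [nottoto]
  2 Degemination: [nottoto] → [nototo]
  result: [nototo]
Order 2 then 1:
  2 Degemination: no change — [notdoto]
  1 Progressive Voicing Assimilation: [notdoto] → [nottoto]
  result: [nottoto]

2 then 1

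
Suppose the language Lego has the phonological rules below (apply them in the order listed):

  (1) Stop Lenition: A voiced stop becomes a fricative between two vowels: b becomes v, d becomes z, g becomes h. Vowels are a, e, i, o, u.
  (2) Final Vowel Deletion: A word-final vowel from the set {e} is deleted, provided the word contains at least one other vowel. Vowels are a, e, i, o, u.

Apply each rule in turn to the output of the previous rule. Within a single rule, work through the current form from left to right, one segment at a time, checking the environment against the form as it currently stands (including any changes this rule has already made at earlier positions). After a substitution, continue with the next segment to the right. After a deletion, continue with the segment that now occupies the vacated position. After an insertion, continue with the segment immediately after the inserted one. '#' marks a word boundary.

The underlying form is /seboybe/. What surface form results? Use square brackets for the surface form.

(1) Stop Lenition: [seboybe] → [sevoybe]
(2) Final Vowel Deletion: [sevoybe] → [sevoyb]

[sevoyb]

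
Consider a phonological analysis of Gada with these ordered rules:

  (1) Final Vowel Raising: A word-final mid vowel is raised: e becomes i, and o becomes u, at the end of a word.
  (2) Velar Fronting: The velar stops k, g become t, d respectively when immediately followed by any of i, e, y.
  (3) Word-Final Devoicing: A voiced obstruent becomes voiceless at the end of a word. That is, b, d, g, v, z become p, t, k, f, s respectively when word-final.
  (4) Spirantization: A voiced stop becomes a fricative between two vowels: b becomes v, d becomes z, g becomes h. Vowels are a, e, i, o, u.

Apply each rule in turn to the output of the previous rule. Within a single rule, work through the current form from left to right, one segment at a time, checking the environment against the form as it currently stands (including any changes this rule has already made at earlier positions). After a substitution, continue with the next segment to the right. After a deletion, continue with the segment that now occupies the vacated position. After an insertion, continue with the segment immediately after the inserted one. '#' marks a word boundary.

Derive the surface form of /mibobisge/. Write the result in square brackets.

[mivovisdi]

(1) Final Vowel Raising: [mibobisge] → [mibobisgi]
(2) Velar Fronting: [mibobisgi] → [mibobisdi]
(3) Word-Final Devoicing: no change — [mibobisdi]
(4) Spirantization: [mibobisdi] → [mivovisdi]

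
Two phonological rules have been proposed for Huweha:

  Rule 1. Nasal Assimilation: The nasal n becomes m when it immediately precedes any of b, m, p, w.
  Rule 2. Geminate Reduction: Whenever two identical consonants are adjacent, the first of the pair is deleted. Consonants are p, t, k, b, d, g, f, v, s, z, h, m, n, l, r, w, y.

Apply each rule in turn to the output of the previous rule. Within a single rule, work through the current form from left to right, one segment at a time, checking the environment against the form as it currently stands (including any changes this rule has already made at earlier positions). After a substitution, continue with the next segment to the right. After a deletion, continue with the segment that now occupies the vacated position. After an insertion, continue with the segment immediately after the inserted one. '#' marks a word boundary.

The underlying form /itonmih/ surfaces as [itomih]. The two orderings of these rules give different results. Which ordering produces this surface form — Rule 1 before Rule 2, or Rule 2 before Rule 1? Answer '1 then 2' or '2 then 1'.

1 then 2

Order 1 then 2:
  1 Nasal Assimilation: [itonmih] → [itommih]
  2 Geminate Reduction: [itommih] → [itomih]
  result: [itomih]
Order 2 then 1:
  2 Geminate Reduction: no change — [itonmih]
  1 Nasal Assimilation: [itonmih] → [itommih]
  result: [itommih]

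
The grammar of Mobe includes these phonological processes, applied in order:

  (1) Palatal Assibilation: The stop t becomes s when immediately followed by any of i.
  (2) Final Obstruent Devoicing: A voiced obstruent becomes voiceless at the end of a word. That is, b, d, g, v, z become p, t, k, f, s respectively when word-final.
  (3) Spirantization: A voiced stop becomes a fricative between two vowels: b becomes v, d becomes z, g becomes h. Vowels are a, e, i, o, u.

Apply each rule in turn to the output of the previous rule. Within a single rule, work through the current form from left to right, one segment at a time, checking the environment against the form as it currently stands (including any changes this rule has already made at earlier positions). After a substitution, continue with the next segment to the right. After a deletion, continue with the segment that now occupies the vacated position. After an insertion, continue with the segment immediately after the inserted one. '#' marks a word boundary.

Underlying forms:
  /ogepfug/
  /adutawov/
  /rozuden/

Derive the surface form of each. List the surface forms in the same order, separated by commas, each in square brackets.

/ogepfug/:
  (1) Palatal Assibilation: no change — [ogepfug]
  (2) Final Obstruent Devoicing: [ogepfug] → [ogepfuk]
  (3) Spirantization: [ogepfuk] → [ohepfuk]
/adutawov/:
  (1) Palatal Assibilation: no change — [adutawov]
  (2) Final Obstruent Devoicing: [adutawov] → [adutawof]
  (3) Spirantization: [adutawof] → [azutawof]
/rozuden/:
  (1) Palatal Assibilation: no change — [rozuden]
  (2) Final Obstruent Devoicing: no change — [rozuden]
  (3) Spirantization: [rozuden] → [rozuzen]

[ohepfuk], [azutawof], [rozuzen]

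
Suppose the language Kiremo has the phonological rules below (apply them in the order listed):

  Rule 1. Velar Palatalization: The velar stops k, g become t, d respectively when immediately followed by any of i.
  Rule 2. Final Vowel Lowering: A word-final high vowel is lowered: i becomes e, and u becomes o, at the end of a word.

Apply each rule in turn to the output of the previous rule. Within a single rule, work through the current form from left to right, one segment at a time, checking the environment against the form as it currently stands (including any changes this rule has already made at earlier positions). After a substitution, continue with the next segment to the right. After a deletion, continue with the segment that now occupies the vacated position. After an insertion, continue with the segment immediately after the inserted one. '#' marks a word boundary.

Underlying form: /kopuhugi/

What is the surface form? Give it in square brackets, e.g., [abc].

[kopuhude]

Rule 1 Velar Palatalization: [kopuhugi] → [kopuhudi]
Rule 2 Final Vowel Lowering: [kopuhudi] → [kopuhude]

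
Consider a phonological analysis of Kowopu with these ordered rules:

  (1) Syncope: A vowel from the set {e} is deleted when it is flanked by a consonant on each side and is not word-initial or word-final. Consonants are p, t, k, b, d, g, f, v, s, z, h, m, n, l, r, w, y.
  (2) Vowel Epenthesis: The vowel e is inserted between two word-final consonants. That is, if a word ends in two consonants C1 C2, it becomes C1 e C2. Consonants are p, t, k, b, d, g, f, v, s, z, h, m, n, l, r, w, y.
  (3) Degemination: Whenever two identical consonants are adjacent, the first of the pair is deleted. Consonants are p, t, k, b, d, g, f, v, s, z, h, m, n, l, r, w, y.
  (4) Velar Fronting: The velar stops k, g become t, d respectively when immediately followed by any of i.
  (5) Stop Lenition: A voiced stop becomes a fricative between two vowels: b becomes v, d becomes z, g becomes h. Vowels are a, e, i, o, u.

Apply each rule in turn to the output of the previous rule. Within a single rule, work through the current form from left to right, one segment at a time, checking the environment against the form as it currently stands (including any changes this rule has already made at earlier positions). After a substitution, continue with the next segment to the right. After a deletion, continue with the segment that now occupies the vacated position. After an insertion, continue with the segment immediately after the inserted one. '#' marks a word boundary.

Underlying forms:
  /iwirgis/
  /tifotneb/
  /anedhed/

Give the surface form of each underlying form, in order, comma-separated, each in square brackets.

/iwirgis/:
  (1) Syncope: no change — [iwirgis]
  (2) Vowel Epenthesis: no change — [iwirgis]
  (3) Degemination: no change — [iwirgis]
  (4) Velar Fronting: [iwirgis] → [iwirdis]
  (5) Stop Lenition: no change — [iwirdis]
/tifotneb/:
  (1) Syncope: [tifotneb] → [tifotnb]
  (2) Vowel Epenthesis: [tifotnb] → [tifotneb]
  (3) Degemination: no change — [tifotneb]
  (4) Velar Fronting: no change — [tifotneb]
  (5) Stop Lenition: no change — [tifotneb]
/anedhed/:
  (1) Syncope: [anedhed] → [andhd]
  (2) Vowel Epenthesis: [andhd] → [andhed]
  (3) Degemination: no change — [andhed]
  (4) Velar Fronting: no change — [andhed]
  (5) Stop Lenition: no change — [andhed]

[iwirdis], [tifotneb], [andhed]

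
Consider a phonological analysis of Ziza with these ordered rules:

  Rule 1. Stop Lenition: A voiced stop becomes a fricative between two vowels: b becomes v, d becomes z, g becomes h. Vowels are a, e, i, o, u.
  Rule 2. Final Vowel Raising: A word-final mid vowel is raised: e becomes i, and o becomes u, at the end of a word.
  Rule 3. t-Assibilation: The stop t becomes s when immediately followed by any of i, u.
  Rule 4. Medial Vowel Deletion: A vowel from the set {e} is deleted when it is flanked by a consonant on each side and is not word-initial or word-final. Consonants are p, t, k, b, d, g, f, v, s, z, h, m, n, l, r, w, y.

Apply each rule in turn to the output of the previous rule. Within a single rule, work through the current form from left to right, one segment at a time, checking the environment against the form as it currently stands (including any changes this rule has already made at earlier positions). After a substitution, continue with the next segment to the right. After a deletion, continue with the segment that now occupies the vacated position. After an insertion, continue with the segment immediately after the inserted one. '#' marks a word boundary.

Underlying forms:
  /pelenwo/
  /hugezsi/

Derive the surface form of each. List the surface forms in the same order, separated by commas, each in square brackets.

/pelenwo/:
  Rule 1 Stop Lenition: no change — [pelenwo]
  Rule 2 Final Vowel Raising: [pelenwo] → [pelenwu]
  Rule 3 t-Assibilation: no change — [pelenwu]
  Rule 4 Medial Vowel Deletion: [pelenwu] → [plnwu]
/hugezsi/:
  Rule 1 Stop Lenition: [hugezsi] → [huhezsi]
  Rule 2 Final Vowel Raising: no change — [huhezsi]
  Rule 3 t-Assibilation: no change — [huhezsi]
  Rule 4 Medial Vowel Deletion: [huhezsi] → [huhzsi]

[plnwu], [huhzsi]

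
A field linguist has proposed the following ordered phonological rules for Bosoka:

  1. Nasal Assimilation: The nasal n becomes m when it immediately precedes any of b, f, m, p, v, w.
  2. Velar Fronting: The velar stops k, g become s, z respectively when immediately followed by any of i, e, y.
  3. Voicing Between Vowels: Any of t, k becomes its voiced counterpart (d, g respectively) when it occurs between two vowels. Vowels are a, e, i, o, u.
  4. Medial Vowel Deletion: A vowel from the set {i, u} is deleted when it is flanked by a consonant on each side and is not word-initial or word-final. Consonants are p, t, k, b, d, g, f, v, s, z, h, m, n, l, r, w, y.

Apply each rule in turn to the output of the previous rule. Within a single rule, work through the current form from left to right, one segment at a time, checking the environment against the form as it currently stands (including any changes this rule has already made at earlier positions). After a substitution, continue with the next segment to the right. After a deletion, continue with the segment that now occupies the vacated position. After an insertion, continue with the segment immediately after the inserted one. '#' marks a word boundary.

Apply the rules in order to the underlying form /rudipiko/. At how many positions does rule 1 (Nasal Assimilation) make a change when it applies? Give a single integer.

1 Nasal Assimilation: no change — [rudipiko]
2 Velar Fronting: no change — [rudipiko]
3 Voicing Between Vowels: [rudipiko] → [rudipigo]
4 Medial Vowel Deletion: [rudipigo] → [rdpgo]
Rule 1 changed 0 position(s).

0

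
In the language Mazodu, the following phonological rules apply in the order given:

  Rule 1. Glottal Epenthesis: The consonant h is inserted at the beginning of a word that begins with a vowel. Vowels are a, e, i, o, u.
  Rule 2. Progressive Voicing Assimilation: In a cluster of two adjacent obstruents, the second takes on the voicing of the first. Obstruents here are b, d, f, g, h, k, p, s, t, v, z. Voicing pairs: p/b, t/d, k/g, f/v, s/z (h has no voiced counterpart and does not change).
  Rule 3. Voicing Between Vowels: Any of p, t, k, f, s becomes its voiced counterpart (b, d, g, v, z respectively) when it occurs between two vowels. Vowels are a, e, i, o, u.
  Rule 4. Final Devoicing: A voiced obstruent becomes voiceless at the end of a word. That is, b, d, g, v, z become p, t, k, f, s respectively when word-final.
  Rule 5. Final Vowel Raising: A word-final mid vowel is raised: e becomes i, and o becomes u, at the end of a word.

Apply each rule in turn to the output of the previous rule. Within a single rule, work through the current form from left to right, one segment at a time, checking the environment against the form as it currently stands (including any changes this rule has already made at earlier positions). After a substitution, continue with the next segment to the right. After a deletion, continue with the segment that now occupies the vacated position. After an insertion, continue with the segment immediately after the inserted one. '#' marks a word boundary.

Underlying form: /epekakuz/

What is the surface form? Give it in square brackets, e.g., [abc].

[hebegagus]

Rule 1 Glottal Epenthesis: [epekakuz] → [hepekakuz]
Rule 2 Progressive Voicing Assimilation: no change — [hepekakuz]
Rule 3 Voicing Between Vowels: [hepekakuz] → [hebegaguz]
Rule 4 Final Devoicing: [hebegaguz] → [hebegagus]
Rule 5 Final Vowel Raising: no change — [hebegagus]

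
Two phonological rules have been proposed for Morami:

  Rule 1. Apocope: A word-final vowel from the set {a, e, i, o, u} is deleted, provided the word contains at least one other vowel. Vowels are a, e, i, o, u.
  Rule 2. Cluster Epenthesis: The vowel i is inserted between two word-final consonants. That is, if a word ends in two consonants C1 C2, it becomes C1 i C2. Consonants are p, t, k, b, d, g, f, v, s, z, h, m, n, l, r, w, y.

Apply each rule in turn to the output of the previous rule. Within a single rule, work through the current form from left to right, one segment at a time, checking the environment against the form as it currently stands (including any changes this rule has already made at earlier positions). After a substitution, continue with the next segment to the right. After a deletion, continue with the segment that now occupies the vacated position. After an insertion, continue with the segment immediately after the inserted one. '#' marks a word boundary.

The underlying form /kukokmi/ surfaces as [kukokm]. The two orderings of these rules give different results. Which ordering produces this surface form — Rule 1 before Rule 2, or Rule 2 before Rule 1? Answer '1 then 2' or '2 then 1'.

Order 1 then 2:
  1 Apocope: [kukokmi] → [kukokm]
  2 Cluster Epenthesis: [kukokm] → [kukokim]
  result: [kukokim]
Order 2 then 1:
  2 Cluster Epenthesis: no change — [kukokmi]
  1 Apocope: [kukokmi] → [kukokm]
  result: [kukokm]

2 then 1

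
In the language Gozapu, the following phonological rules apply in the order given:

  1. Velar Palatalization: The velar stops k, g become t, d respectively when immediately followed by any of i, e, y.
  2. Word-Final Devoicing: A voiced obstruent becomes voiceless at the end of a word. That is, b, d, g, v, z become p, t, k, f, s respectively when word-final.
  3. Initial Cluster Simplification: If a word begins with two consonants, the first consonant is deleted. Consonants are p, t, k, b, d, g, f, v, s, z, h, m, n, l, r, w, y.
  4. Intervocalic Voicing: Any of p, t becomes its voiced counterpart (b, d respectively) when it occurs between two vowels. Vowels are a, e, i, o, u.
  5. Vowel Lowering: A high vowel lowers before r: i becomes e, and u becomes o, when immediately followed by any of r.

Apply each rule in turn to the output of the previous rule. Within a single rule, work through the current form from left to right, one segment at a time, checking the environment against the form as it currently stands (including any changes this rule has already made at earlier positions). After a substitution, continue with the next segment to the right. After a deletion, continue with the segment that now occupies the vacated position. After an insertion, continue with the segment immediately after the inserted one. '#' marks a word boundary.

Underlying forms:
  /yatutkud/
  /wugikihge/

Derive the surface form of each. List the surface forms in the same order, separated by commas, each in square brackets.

/yatutkud/:
  1 Velar Palatalization: no change — [yatutkud]
  2 Word-Final Devoicing: [yatutkud] → [yatutkut]
  3 Initial Cluster Simplification: no change — [yatutkut]
  4 Intervocalic Voicing: [yatutkut] → [yadutkut]
  5 Vowel Lowering: no change — [yadutkut]
/wugikihge/:
  1 Velar Palatalization: [wugikihge] → [wuditihde]
  2 Word-Final Devoicing: no change — [wuditihde]
  3 Initial Cluster Simplification: no change — [wuditihde]
  4 Intervocalic Voicing: [wuditihde] → [wudidihde]
  5 Vowel Lowering: no change — [wudidihde]

[yadutkut], [wudidihde]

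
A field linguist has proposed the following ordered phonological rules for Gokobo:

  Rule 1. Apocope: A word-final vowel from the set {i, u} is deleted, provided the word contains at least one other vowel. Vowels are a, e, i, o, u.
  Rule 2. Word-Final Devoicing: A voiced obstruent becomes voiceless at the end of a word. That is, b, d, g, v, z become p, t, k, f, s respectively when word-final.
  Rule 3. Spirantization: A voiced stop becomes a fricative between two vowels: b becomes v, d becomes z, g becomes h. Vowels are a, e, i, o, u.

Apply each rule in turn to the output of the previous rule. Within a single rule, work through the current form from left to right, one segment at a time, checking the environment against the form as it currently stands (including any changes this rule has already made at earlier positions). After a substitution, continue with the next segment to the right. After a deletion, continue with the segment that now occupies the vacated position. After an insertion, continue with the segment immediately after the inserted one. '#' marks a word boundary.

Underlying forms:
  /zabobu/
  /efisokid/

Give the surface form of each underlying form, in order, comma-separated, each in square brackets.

[zavop], [efisokit]

/zabobu/:
  Rule 1 Apocope: [zabobu] → [zabob]
  Rule 2 Word-Final Devoicing: [zabob] → [zabop]
  Rule 3 Spirantization: [zabop] → [zavop]
/efisokid/:
  Rule 1 Apocope: no change — [efisokid]
  Rule 2 Word-Final Devoicing: [efisokid] → [efisokit]
  Rule 3 Spirantization: no change — [efisokit]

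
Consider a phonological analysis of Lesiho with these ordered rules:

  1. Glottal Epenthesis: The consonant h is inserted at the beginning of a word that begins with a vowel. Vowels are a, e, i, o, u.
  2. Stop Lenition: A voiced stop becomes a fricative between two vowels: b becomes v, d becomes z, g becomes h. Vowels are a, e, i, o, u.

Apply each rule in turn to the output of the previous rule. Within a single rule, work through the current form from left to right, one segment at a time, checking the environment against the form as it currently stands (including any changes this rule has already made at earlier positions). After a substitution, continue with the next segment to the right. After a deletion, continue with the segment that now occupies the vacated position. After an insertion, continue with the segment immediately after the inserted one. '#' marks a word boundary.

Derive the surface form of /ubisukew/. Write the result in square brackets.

[huvisukew]

1 Glottal Epenthesis: [ubisukew] → [hubisukew]
2 Stop Lenition: [hubisukew] → [huvisukew]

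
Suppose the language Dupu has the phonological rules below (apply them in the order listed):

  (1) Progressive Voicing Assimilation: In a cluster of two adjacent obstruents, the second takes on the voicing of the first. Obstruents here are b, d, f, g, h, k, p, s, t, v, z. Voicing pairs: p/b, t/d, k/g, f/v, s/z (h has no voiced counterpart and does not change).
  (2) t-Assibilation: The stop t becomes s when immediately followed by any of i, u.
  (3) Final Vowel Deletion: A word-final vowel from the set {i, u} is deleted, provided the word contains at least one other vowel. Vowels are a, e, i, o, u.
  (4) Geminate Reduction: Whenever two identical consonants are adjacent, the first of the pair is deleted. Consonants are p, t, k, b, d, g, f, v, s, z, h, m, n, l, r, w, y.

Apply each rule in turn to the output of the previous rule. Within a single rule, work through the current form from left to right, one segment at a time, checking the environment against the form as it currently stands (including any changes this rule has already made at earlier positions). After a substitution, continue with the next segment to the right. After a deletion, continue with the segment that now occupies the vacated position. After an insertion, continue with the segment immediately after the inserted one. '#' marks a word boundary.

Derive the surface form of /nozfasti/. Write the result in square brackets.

[nozvas]

(1) Progressive Voicing Assimilation: [nozfasti] → [nozvasti]
(2) t-Assibilation: [nozvasti] → [nozvassi]
(3) Final Vowel Deletion: [nozvassi] → [nozvass]
(4) Geminate Reduction: [nozvass] → [nozvas]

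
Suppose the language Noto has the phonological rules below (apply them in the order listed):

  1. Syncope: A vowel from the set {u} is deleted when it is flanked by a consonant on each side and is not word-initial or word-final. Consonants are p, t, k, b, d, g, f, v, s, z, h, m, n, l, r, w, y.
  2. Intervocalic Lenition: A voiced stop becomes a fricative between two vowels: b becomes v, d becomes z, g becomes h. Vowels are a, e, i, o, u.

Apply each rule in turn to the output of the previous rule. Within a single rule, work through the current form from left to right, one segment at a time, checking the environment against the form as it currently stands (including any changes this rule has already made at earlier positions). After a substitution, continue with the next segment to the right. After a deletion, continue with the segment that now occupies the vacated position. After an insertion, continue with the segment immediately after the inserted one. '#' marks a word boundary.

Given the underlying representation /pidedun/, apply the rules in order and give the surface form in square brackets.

1 Syncope: [pidedun] → [pidedn]
2 Intervocalic Lenition: [pidedn] → [pizedn]

[pizedn]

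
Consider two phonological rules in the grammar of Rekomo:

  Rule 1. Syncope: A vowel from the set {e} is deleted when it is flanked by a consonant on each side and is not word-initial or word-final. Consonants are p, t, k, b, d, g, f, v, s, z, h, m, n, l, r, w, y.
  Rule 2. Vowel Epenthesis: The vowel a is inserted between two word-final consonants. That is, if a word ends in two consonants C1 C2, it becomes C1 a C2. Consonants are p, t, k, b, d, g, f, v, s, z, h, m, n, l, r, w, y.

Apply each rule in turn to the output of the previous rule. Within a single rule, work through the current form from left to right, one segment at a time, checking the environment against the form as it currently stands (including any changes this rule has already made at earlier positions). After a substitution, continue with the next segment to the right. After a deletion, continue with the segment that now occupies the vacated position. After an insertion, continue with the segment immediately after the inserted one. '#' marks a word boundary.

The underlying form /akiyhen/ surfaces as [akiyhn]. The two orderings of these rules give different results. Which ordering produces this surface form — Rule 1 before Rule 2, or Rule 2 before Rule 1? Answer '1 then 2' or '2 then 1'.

2 then 1

Order 1 then 2:
  1 Syncope: [akiyhen] → [akiyhn]
  2 Vowel Epenthesis: [akiyhn] → [akiyhan]
  result: [akiyhan]
Order 2 then 1:
  2 Vowel Epenthesis: no change — [akiyhen]
  1 Syncope: [akiyhen] → [akiyhn]
  result: [akiyhn]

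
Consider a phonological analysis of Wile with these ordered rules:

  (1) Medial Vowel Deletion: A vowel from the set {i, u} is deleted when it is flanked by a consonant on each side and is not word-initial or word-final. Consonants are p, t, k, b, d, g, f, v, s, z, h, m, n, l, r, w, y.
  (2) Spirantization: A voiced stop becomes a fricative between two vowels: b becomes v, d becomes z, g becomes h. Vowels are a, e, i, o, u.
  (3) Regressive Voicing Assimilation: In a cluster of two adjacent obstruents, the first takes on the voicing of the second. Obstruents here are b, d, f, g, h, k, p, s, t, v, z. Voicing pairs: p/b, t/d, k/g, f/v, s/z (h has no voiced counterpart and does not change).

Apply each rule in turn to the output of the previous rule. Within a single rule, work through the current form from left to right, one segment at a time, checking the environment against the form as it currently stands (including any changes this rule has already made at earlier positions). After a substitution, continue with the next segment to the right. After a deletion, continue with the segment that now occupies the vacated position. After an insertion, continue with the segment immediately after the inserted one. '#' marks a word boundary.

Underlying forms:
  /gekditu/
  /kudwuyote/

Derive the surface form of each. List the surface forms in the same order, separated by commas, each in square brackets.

[gegttu], [gdwyote]

/gekditu/:
  (1) Medial Vowel Deletion: [gekditu] → [gekdtu]
  (2) Spirantization: no change — [gekdtu]
  (3) Regressive Voicing Assimilation: [gekdtu] → [gegttu]
/kudwuyote/:
  (1) Medial Vowel Deletion: [kudwuyote] → [kdwyote]
  (2) Spirantization: no change — [kdwyote]
  (3) Regressive Voicing Assimilation: [kdwyote] → [gdwyote]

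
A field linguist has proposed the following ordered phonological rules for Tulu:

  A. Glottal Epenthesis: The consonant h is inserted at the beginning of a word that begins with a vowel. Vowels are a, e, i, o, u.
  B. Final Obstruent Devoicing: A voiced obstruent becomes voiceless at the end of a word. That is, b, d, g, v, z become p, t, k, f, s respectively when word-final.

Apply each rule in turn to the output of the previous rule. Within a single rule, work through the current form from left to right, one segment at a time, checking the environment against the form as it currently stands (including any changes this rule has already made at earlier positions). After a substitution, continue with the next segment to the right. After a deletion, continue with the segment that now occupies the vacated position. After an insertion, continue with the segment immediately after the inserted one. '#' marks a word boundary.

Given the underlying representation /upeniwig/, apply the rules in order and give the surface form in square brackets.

[hupeniwik]

A Glottal Epenthesis: [upeniwig] → [hupeniwig]
B Final Obstruent Devoicing: [hupeniwig] → [hupeniwik]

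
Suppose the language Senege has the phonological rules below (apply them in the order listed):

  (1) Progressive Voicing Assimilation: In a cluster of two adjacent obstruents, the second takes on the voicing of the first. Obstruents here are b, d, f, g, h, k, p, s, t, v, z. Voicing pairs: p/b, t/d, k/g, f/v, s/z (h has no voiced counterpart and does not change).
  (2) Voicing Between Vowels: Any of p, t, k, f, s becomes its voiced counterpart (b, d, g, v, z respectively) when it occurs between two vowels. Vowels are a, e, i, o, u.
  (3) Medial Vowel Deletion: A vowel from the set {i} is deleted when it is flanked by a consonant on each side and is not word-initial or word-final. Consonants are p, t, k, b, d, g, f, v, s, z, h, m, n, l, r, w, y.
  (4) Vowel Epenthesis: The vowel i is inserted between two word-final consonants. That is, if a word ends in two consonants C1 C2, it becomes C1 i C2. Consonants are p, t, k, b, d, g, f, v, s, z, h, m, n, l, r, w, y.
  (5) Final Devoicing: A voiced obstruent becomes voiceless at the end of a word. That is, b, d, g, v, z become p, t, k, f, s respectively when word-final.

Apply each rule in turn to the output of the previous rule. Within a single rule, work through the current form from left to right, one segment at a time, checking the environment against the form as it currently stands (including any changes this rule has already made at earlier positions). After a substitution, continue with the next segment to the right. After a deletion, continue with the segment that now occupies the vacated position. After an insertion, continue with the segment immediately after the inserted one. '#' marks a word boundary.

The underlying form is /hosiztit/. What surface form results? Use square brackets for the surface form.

(1) Progressive Voicing Assimilation: [hosiztit] → [hosizdit]
(2) Voicing Between Vowels: [hosizdit] → [hozizdit]
(3) Medial Vowel Deletion: [hozizdit] → [hozzdt]
(4) Vowel Epenthesis: [hozzdt] → [hozzdit]
(5) Final Devoicing: no change — [hozzdit]

[hozzdit]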